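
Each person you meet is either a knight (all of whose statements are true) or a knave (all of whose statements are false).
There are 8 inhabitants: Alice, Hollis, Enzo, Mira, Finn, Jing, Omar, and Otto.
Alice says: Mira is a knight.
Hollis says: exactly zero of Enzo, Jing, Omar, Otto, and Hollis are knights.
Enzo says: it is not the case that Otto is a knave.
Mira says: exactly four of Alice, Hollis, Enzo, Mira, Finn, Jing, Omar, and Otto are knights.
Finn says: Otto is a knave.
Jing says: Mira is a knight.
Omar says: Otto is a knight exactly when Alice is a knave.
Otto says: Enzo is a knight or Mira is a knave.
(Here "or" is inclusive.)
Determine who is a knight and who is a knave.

Knights: Enzo, Omar, and Otto. Knaves: Alice, Hollis, Mira, Finn, and Jing.

Alice is a knave; "Mira is a knight" is false, as required.
Since Hollis is a knave, "exactly zero of Enzo, Jing, Omar, Otto, and Hollis are knights" needs to be false, which holds.
Enzo (knight): "it is not the case that Otto is a knave" — True. ✓
Mira is a knave, so "exactly four of Alice, Hollis, Enzo, Mira, Finn, Jing, Omar, and Otto are knights" must be false — and it is.
Finn (knave): "Otto is a knave" — false. ✓
As a knave, Jing's statement "Mira is a knight" should be false; it is.
Omar is a knight, so "Otto is a knight exactly when Alice is a knave" must be True — and it is.
As a knight, Otto's statement "Enzo is a knight or Mira is a knave" should be True; it is.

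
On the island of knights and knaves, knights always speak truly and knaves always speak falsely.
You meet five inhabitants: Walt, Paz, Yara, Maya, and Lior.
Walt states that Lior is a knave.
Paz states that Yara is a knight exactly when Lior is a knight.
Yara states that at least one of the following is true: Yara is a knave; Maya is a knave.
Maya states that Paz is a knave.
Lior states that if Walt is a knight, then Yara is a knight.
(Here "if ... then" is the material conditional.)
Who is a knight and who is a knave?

Suppose Walt is a knight. Then Walt's statement "Lior is a knave" would have to be true. Checking the 16 ways to assign the others, none is consistent with every speaker.
(For instance, with Paz=knight, Yara=knight, Maya=knave, Lior=knight, Walt's claim "Lior is a knave" comes out false where it would need to be true.)
So Walt must be a knave, making "Lior is a knave" false. Taking Walt=knave, Paz=knight, Yara=knight, Maya=knave, Lior=knight, each remaining statement checks out:
  Paz (knight): "Yara is a knight exactly when Lior is a knight" — true. ✓
  Yara (knight): "at least one of the following is true: Yara is a knave; Maya is a knave" — true. ✓
  Maya (knave): "Paz is a knave" — false. ✓
  Lior (knight): "if Walt is a knight, then Yara is a knight" — true. ✓
This is the unique consistent assignment.

Knights: Paz, Yara, and Lior. Knaves: Walt and Maya.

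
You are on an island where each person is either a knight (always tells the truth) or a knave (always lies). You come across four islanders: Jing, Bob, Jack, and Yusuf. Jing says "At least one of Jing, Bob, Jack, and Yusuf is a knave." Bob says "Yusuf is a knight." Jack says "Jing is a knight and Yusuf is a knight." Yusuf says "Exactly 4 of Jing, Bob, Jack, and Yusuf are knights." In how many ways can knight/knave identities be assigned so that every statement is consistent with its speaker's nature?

Consistent assignments:
  Jing=knight, Bob=knave, Jack=knave, Yusuf=knave

1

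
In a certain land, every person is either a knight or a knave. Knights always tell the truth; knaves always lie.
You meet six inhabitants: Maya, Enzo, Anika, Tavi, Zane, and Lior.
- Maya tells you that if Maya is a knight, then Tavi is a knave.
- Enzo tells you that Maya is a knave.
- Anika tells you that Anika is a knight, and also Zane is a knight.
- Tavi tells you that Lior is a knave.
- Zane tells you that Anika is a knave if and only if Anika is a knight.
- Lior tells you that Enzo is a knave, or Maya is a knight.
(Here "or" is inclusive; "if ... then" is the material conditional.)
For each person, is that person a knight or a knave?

Since Maya is a knight, "if Maya is a knight, then Tavi is a knave" needs to be true, which holds.
Since Enzo is a knave, "Maya is a knave" needs to be False, which holds.
Anika is a knave; "Anika is a knight, and also Zane is a knight" is False, as required.
Tavi (knave): "Lior is a knave" — False. ✓
As a knave, Zane's statement "Anika is a knave if and only if Anika is a knight" should be False; it is.
Lior is a knight; "Enzo is a knave, or Maya is a knight" is true, as required.

Knights: Maya and Lior. Knaves: Enzo, Anika, Tavi, and Zane.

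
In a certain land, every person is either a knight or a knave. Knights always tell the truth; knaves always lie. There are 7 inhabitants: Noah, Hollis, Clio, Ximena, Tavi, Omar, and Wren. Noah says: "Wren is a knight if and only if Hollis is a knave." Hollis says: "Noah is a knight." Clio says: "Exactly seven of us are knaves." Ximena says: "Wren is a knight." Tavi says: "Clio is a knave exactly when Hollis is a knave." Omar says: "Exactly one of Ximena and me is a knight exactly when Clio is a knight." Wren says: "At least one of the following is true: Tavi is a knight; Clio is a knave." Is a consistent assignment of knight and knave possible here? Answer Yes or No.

No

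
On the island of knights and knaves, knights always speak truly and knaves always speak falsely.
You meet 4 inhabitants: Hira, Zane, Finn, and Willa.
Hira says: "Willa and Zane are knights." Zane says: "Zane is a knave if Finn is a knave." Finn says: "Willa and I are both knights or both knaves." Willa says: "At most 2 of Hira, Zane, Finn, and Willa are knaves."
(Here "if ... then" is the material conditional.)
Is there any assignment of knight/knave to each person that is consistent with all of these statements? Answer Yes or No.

One consistent assignment: Hira=knight, Zane=knight, Finn=knight, Willa=knight.

Yes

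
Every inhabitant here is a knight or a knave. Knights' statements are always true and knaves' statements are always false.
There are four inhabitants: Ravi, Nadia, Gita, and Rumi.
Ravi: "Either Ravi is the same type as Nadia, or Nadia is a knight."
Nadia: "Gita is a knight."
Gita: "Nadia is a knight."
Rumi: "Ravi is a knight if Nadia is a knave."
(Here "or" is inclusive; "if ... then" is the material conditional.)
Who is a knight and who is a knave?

Knights: Ravi, Nadia, Gita, and Rumi. Knaves: none.

Ravi is a knight, so "either Ravi is the same type as Nadia, or Nadia is a knight" must be true — and it is.
Since Nadia is a knight, "Gita is a knight" needs to be true, which holds.
As a knight, Gita's statement "Nadia is a knight" should be true; it is.
Rumi (knight): "Ravi is a knight if Nadia is a knave" — true. ✓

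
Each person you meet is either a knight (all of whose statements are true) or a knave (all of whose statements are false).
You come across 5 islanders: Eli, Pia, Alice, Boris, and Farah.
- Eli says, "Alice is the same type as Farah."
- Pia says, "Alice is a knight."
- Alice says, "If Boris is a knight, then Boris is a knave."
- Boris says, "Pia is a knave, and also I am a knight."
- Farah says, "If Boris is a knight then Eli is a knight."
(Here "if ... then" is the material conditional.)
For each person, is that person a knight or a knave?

Eli is a knight, Pia is a knight, Alice is a knight, Boris is a knave, and Farah is a knight.

As a knight, Eli's statement "Alice is the same type as Farah" should be true; it is.
Pia is a knight, and the claim "Alice is a knight" is indeed true.
Since Alice is a knight, "if Boris is a knight, then Boris is a knave" needs to be true, which holds.
As a knave, Boris's statement "Pia is a knave, and also I am a knight" should be false; it is.
As a knight, Farah's statement "if Boris is a knight then Eli is a knight" should be true; it is.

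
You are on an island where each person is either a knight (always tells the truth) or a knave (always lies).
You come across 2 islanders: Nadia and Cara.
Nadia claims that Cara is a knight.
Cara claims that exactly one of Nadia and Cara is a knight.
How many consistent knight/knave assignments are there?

Consistent assignments:
  Nadia=knave, Cara=knave

1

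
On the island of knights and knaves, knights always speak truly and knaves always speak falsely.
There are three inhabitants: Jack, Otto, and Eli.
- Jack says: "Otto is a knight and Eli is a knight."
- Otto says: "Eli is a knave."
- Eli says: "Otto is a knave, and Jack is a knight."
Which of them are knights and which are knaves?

Jack is a knave, Otto is a knight, and Eli is a knave.

Since Jack is a knave, "Otto is a knight and Eli is a knight" needs to be False, which holds.
Since Otto is a knight, "Eli is a knave" needs to be True, which holds.
As a knave, Eli's statement "Otto is a knave, and Jack is a knight" should be False; it is.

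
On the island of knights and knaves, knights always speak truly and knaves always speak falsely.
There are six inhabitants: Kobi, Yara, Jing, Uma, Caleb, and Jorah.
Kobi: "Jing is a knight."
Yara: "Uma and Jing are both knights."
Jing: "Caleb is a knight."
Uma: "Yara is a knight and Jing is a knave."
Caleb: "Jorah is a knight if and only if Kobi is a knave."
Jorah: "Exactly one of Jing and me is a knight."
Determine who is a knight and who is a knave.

Kobi is a knave, Yara is a knave, Jing is a knave, Uma is a knave, Caleb is a knave, and Jorah is a knave.

Kobi is a knave, so "Jing is a knight" must be false — and it is.
As a knave, Yara's statement "Uma and Jing are both knights" should be false; it is.
Jing is a knave; "Caleb is a knight" is false, as required.
Uma is a knave, so "Yara is a knight and Jing is a knave" must be false — and it is.
Caleb is a knave, and the claim "Jorah is a knight if and only if Kobi is a knave" is indeed false.
Jorah is a knave; "exactly one of Jing and me is a knight" is false, as required.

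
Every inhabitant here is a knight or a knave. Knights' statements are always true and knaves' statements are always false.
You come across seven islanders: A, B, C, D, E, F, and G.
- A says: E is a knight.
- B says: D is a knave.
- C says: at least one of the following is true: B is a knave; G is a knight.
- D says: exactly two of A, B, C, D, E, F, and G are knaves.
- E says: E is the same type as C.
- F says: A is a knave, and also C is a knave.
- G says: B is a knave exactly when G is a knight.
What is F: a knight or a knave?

F is a knave.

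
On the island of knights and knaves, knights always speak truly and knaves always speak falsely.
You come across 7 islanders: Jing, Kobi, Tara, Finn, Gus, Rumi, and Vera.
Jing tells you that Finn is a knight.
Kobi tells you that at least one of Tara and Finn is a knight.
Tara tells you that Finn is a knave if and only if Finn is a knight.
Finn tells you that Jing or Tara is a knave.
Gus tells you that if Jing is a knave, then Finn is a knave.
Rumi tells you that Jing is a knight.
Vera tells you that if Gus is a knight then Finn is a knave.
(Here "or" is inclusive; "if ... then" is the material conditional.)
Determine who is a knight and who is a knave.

Jing is a knight, so "Finn is a knight" must be True — and it is.
Kobi (knight): "at least one of Tara and Finn is a knight" — True. ✓
Tara is a knave; "Finn is a knave if and only if Finn is a knight" is false, as required.
Finn is a knight, and the claim "Jing or Tara is a knave" is indeed True.
Gus is a knight, so "if Jing is a knave, then Finn is a knave" must be True — and it is.
Rumi is a knight, so "Jing is a knight" must be True — and it is.
As a knave, Vera's statement "if Gus is a knight then Finn is a knave" should be false; it is.

Jing is a knight, Kobi is a knight, Tara is a knave, Finn is a knight, Gus is a knight, Rumi is a knight, and Vera is a knave.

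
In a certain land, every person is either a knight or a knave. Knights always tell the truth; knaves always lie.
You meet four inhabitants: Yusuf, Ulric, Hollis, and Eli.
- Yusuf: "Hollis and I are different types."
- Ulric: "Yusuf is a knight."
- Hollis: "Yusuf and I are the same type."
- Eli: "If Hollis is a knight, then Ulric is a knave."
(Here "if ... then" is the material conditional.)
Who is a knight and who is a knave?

Yusuf (knight): "Hollis and I are different types" — true. ✓
Since Ulric is a knight, "Yusuf is a knight" needs to be true, which holds.
Since Hollis is a knave, "Yusuf and I are the same type" needs to be False, which holds.
Eli is a knight; "if Hollis is a knight, then Ulric is a knave" is true, as required.

Yusuf is a knight, Ulric is a knight, Hollis is a knave, and Eli is a knight.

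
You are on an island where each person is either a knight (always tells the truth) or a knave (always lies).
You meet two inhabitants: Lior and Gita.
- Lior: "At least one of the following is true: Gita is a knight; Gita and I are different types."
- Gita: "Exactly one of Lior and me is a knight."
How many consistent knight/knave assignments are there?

1

Consistent assignments:
  Lior=knave, Gita=knave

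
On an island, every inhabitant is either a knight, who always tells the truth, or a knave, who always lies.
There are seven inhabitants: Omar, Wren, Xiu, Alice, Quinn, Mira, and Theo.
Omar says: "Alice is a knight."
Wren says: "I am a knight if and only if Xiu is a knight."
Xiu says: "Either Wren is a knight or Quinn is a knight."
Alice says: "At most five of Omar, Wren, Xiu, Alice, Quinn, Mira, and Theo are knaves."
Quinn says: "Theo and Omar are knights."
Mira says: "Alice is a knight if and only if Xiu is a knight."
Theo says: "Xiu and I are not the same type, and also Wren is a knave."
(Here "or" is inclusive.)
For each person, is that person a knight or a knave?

Omar is a knight, Wren is a knight, Xiu is a knight, Alice is a knight, Quinn is a knave, Mira is a knight, and Theo is a knave.

As a knight, Omar's statement "Alice is a knight" should be True; it is.
As a knight, Wren's statement "I am a knight if and only if Xiu is a knight" should be True; it is.
Since Xiu is a knight, "either Wren is a knight or Quinn is a knight" needs to be True, which holds.
Alice is a knight, so "at most five of Omar, Wren, Xiu, Alice, Quinn, Mira, and Theo are knaves" must be True — and it is.
Quinn (knave): "Theo and Omar are knights" — false. ✓
Mira is a knight, so "Alice is a knight if and only if Xiu is a knight" must be True — and it is.
Theo is a knave, so "Xiu and I are not the same type, and also Wren is a knave" must be false — and it is.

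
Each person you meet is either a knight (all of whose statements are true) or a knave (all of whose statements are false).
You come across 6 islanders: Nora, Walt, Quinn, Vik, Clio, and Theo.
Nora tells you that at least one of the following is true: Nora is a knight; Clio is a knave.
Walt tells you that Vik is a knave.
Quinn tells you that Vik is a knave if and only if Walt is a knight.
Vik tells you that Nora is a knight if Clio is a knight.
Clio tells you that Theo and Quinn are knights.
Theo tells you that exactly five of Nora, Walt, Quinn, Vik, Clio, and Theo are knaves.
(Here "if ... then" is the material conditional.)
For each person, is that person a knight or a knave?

As a knight, Nora's statement "at least one of the following is true: Nora is a knight; Clio is a knave" should be true; it is.
As a knave, Walt's statement "Vik is a knave" should be False; it is.
Quinn (knight): "Vik is a knave if and only if Walt is a knight" — true. ✓
Since Vik is a knight, "Nora is a knight if Clio is a knight" needs to be true, which holds.
Clio is a knave, so "Theo and Quinn are knights" must be False — and it is.
Since Theo is a knave, "exactly five of Nora, Walt, Quinn, Vik, Clio, and Theo are knaves" needs to be False, which holds.

Knights: Nora, Quinn, and Vik. Knaves: Walt, Clio, and Theo.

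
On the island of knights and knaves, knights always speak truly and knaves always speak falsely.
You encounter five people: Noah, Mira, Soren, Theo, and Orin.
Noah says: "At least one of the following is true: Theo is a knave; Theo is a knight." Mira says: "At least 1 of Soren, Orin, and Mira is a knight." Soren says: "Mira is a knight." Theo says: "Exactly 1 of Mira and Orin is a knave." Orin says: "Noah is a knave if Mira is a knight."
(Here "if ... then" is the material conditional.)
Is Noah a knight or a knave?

Consistent assignments: {Noah=knight, Mira=knight, Soren=knight, Theo=knight, Orin=knave}
In every consistent assignment, Noah is a knight.

Noah is a knight.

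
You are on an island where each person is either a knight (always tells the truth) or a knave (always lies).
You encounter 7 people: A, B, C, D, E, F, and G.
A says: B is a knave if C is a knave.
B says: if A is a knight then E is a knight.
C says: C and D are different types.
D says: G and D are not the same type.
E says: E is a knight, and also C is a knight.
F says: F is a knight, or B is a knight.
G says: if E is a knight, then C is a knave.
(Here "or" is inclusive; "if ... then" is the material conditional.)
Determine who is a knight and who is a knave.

A is a knight, B is a knight, C is a knight, D is a knave, E is a knight, F is a knight, and G is a knave.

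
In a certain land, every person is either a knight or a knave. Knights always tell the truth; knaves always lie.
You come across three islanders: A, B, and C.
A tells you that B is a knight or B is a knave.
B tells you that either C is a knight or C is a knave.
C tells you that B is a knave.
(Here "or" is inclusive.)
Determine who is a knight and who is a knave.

A is a knight, and the claim "B is a knight or B is a knave" is indeed true.
B is a knight, and the claim "either C is a knight or C is a knave" is indeed true.
As a knave, C's statement "B is a knave" should be false; it is.

Knights: A and B. Knaves: C.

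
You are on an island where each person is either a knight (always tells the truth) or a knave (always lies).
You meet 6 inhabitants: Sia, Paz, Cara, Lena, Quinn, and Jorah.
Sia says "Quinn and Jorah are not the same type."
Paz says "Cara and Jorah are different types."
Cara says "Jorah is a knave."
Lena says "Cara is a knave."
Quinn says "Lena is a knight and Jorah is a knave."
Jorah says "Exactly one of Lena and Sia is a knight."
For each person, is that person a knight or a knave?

As a knave, Sia's statement "Quinn and Jorah are not the same type" should be False; it is.
Paz is a knight, and the claim "Cara and Jorah are different types" is indeed true.
Cara is a knight; "Jorah is a knave" is true, as required.
Lena is a knave; "Cara is a knave" is False, as required.
Quinn is a knave, so "Lena is a knight and Jorah is a knave" must be False — and it is.
Since Jorah is a knave, "exactly one of Lena and Sia is a knight" needs to be False, which holds.

Sia is a knave, Paz is a knight, Cara is a knight, Lena is a knave, Quinn is a knave, and Jorah is a knave.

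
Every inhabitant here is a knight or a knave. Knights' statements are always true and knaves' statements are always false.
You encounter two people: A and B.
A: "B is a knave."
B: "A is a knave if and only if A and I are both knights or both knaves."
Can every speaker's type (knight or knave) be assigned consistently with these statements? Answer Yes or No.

No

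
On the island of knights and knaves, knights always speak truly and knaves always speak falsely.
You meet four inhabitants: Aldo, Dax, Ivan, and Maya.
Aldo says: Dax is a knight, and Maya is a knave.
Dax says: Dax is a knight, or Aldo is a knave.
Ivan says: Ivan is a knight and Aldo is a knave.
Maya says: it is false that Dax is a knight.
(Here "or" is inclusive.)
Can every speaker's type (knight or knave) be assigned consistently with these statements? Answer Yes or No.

Yes

One consistent assignment: Aldo=knight, Dax=knight, Ivan=knave, Maya=knave.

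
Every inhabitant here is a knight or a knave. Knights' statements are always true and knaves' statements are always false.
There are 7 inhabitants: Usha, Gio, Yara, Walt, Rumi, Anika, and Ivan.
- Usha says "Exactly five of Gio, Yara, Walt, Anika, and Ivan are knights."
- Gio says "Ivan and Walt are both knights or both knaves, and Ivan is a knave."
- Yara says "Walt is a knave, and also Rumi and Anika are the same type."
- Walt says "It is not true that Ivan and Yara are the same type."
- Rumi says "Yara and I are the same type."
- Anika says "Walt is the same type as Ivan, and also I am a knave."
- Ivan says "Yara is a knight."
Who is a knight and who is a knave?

Knights: Yara and Ivan. Knaves: Usha, Gio, Walt, Rumi, and Anika.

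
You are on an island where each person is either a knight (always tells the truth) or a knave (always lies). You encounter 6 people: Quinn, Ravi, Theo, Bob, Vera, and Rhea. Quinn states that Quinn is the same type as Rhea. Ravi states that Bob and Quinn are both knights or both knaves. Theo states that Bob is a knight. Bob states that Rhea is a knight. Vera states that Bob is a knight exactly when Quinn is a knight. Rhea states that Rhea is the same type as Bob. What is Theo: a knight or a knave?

Consistent assignments: {Quinn=knight, Ravi=knight, Theo=knight, Bob=knight, Vera=knight, Rhea=knight}; {Quinn=knave, Ravi=knave, Theo=knight, Bob=knight, Vera=knave, Rhea=knight}
In every consistent assignment, Theo is a knight.

Theo is a knight.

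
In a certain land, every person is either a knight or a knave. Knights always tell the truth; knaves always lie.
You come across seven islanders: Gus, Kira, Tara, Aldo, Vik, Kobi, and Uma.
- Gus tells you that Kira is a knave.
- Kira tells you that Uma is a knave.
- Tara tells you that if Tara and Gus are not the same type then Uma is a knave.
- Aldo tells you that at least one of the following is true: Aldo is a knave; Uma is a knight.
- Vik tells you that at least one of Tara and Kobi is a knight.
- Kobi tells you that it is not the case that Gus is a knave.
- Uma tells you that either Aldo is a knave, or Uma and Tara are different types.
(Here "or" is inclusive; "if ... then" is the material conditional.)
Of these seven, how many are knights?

5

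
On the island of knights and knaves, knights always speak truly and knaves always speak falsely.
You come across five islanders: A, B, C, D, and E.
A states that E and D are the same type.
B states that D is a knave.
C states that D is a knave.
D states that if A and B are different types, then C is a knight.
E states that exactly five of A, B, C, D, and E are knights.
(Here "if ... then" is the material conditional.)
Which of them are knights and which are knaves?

A is a knave, B is a knave, C is a knave, D is a knight, and E is a knave.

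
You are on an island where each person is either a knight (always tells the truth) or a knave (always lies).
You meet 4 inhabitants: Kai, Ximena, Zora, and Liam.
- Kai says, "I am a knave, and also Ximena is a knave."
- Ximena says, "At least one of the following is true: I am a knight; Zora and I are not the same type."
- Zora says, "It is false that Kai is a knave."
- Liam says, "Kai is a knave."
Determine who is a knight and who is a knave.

Kai is a knave, Ximena is a knight, Zora is a knave, and Liam is a knight.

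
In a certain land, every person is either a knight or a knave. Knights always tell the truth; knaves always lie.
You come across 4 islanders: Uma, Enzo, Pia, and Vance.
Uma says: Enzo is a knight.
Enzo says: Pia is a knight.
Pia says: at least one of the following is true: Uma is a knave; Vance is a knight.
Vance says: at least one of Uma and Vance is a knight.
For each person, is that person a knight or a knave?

Uma is a knight, Enzo is a knight, Pia is a knight, and Vance is a knight.

Uma (knight): "Enzo is a knight" — True. ✓
As a knight, Enzo's statement "Pia is a knight" should be True; it is.
As a knight, Pia's statement "at least one of the following is true: Uma is a knave; Vance is a knight" should be True; it is.
Vance is a knight, and the claim "at least one of Uma and Vance is a knight" is indeed True.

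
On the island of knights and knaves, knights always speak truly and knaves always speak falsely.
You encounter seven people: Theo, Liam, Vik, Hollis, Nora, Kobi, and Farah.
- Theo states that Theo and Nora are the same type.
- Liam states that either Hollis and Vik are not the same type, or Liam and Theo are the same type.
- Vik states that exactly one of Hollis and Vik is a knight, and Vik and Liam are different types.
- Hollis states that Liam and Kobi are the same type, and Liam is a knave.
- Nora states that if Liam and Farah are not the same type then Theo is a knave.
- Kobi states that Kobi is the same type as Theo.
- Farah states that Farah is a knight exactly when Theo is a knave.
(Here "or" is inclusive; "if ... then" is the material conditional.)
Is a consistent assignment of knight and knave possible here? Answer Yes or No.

No

Checking all 128 assignments, each has at least one speaker whose statement's truth value contradicts their type.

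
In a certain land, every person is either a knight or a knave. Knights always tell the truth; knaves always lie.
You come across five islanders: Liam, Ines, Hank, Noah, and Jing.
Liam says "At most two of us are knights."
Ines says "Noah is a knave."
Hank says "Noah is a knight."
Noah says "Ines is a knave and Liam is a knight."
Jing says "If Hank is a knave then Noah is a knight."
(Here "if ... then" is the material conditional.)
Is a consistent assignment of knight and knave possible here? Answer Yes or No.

Yes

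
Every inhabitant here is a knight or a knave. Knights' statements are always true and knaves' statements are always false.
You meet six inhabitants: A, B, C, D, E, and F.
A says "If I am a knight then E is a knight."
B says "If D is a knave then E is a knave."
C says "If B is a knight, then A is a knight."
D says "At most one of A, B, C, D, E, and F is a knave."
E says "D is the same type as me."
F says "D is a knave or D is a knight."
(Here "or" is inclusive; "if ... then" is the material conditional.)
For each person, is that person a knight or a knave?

A is a knight, B is a knight, C is a knight, D is a knight, E is a knight, and F is a knight.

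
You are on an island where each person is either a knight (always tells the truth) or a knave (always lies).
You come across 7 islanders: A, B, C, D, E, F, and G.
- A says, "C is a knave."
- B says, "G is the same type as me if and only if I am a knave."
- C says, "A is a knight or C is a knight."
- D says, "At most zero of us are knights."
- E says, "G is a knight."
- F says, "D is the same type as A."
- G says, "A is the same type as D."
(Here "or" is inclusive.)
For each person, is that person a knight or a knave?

A is a knave, B is a knave, C is a knight, D is a knave, E is a knight, F is a knight, and G is a knight.

Since A is a knave, "C is a knave" needs to be False, which holds.
Since B is a knave, "G is the same type as me if and only if I am a knave" needs to be False, which holds.
C is a knight, and the claim "A is a knight or C is a knight" is indeed True.
Since D is a knave, "at most zero of us are knights" needs to be False, which holds.
As a knight, E's statement "G is a knight" should be True; it is.
Since F is a knight, "D is the same type as A" needs to be True, which holds.
G is a knight; "A is the same type as D" is True, as required.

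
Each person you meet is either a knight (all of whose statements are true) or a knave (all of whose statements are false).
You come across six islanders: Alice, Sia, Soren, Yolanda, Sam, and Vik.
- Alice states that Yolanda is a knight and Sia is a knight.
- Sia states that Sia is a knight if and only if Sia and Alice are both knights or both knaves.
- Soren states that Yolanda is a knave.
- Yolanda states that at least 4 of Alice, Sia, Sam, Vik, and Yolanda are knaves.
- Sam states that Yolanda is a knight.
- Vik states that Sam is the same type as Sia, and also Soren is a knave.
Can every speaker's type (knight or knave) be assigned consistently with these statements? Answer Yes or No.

No

Checking all 64 assignments, each has at least one speaker whose statement's truth value contradicts their type.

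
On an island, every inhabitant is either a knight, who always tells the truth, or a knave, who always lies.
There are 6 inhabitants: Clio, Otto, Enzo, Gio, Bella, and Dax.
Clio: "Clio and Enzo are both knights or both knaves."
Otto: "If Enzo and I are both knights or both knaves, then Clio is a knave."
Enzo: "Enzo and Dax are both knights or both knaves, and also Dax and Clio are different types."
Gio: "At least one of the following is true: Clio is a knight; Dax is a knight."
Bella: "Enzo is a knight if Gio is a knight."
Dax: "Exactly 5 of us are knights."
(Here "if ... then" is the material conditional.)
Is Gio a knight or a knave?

Gio is a knight.

Consistent assignments: {Clio=knave, Otto=knight, Enzo=knight, Gio=knight, Bella=knight, Dax=knight}
In every consistent assignment, Gio is a knight.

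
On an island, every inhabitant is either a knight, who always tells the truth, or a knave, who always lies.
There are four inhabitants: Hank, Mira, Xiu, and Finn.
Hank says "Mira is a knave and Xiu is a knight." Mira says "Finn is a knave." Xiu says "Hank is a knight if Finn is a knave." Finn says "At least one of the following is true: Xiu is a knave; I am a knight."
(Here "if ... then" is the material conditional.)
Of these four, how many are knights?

3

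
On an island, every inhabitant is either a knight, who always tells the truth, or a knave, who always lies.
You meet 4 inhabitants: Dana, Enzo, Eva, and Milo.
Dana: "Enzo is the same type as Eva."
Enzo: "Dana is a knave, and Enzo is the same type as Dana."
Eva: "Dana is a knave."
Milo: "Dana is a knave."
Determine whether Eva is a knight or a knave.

Eva is a knave.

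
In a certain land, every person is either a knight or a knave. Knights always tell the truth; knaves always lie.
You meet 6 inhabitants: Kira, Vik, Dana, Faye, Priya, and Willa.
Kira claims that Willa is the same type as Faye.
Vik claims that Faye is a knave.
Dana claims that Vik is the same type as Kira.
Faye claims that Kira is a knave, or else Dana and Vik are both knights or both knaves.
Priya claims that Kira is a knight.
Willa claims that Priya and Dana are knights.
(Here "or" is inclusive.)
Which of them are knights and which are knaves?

Kira is a knave, and the claim "Willa is the same type as Faye" is indeed false.
Since Vik is a knave, "Faye is a knave" needs to be false, which holds.
Dana is a knight, so "Vik is the same type as Kira" must be true — and it is.
Faye is a knight; "Kira is a knave, or else Dana and Vik are both knights or both knaves" is true, as required.
As a knave, Priya's statement "Kira is a knight" should be false; it is.
Since Willa is a knave, "Priya and Dana are knights" needs to be false, which holds.

Kira is a knave, Vik is a knave, Dana is a knight, Faye is a knight, Priya is a knave, and Willa is a knave.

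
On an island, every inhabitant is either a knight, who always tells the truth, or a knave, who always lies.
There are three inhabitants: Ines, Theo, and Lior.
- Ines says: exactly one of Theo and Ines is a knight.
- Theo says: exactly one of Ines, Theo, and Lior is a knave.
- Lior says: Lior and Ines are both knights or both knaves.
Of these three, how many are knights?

The unique consistent assignment is Ines=knight, Theo=knave, Lior=knave.
That has 1 knight.

1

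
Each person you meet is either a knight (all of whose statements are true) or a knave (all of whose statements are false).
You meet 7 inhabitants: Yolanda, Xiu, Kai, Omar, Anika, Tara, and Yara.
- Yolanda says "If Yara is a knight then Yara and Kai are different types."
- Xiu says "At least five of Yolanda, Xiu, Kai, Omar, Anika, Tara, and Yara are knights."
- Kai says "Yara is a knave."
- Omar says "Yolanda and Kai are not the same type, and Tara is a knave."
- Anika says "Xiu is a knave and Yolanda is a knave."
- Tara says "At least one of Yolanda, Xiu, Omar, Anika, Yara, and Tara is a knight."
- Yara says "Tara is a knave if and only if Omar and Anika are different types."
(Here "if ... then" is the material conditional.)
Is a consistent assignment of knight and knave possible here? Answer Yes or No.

One consistent assignment: Yolanda=knight, Xiu=knave, Kai=knave, Omar=knave, Anika=knave, Tara=knight, Yara=knight.

Yes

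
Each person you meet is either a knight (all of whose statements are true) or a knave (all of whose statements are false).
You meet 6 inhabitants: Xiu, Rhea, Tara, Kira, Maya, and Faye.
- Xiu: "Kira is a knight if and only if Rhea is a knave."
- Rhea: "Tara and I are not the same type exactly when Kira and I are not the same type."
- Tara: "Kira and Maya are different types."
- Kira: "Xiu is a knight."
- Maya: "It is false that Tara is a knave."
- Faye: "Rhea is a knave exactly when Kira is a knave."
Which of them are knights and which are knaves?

Xiu is a knave, Rhea is a knave, Tara is a knight, Kira is a knave, Maya is a knight, and Faye is a knight.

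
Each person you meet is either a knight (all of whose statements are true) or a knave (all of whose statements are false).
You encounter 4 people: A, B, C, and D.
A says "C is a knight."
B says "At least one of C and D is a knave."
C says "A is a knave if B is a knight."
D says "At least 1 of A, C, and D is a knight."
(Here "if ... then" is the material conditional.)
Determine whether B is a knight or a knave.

Consistent assignments: {A=knight, B=knave, C=knight, D=knight}
In every consistent assignment, B is a knave.

B is a knave.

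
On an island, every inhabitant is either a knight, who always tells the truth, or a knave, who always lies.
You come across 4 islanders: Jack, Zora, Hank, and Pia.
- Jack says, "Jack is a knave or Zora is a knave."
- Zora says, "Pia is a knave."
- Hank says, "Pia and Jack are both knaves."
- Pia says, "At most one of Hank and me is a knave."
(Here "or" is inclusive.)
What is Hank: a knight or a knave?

Consistent assignments: {Jack=knight, Zora=knave, Hank=knave, Pia=knight}
In every consistent assignment, Hank is a knave.

Hank is a knave.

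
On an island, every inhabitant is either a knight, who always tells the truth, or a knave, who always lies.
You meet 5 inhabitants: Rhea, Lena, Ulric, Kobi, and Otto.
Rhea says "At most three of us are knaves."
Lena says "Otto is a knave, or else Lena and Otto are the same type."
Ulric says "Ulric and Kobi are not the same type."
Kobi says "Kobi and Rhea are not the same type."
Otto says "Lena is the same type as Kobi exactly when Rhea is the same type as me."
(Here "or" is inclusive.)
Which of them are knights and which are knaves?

Rhea is a knave, Lena is a knight, Ulric is a knave, Kobi is a knave, and Otto is a knave.

Rhea is a knave, and the claim "at most three of us are knaves" is indeed False.
Since Lena is a knight, "Otto is a knave, or else Lena and Otto are the same type" needs to be true, which holds.
Ulric is a knave, so "Ulric and Kobi are not the same type" must be False — and it is.
Since Kobi is a knave, "Kobi and Rhea are not the same type" needs to be False, which holds.
Since Otto is a knave, "Lena is the same type as Kobi exactly when Rhea is the same type as me" needs to be False, which holds.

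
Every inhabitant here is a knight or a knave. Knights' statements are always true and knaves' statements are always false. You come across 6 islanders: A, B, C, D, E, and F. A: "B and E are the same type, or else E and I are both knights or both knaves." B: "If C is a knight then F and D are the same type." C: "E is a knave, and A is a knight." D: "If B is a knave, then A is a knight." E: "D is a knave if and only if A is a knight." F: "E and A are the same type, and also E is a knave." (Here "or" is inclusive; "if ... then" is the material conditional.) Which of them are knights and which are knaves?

A (knight): "B and E are the same type, or else E and I are both knights or both knaves" — true. ✓
B (knave): "if C is a knight then F and D are the same type" — false. ✓
C is a knight; "E is a knave, and A is a knight" is true, as required.
D is a knight; "if B is a knave, then A is a knight" is true, as required.
E is a knave, and the claim "D is a knave if and only if A is a knight" is indeed false.
F is a knave; "E and A are the same type, and also E is a knave" is false, as required.

A is a knight, B is a knave, C is a knight, D is a knight, E is a knave, and F is a knave.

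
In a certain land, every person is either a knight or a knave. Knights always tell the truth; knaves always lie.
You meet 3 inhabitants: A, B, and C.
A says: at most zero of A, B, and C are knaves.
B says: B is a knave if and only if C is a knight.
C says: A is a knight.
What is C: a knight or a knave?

C is a knave.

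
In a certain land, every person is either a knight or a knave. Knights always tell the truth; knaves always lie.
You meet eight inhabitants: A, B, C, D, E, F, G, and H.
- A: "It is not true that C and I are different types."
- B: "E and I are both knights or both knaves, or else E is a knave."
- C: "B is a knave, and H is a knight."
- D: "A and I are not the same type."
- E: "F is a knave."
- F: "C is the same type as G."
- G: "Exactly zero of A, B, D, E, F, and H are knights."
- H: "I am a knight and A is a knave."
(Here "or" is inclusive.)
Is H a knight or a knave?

H is a knight.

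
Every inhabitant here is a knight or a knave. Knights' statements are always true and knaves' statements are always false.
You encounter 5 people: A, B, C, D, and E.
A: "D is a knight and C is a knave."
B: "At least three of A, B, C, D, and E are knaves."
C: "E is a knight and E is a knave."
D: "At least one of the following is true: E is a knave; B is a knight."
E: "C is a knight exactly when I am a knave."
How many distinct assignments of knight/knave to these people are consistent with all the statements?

0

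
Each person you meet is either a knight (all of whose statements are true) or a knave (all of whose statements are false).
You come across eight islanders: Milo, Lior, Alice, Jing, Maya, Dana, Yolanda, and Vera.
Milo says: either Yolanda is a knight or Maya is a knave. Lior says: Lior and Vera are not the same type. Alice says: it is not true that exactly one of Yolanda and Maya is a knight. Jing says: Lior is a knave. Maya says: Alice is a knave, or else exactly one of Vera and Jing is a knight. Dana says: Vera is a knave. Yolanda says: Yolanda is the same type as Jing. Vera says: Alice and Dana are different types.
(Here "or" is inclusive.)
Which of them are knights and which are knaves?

Knights: Milo, Alice, Jing, Maya, Dana, and Yolanda. Knaves: Lior and Vera.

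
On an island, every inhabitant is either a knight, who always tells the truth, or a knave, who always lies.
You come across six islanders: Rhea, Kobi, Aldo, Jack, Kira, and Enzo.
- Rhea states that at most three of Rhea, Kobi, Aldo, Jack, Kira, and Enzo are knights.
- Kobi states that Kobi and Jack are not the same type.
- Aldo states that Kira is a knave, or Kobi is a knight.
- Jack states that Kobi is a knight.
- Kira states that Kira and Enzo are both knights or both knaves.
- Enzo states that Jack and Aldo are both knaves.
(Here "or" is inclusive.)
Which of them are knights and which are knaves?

Knights: Rhea, Kira, and Enzo. Knaves: Kobi, Aldo, and Jack.

Rhea is a knight, so "at most three of Rhea, Kobi, Aldo, Jack, Kira, and Enzo are knights" must be True — and it is.
Since Kobi is a knave, "Kobi and Jack are not the same type" needs to be false, which holds.
Since Aldo is a knave, "Kira is a knave, or Kobi is a knight" needs to be false, which holds.
Jack is a knave, and the claim "Kobi is a knight" is indeed false.
Kira (knight): "Kira and Enzo are both knights or both knaves" — True. ✓
Enzo is a knight; "Jack and Aldo are both knaves" is True, as required.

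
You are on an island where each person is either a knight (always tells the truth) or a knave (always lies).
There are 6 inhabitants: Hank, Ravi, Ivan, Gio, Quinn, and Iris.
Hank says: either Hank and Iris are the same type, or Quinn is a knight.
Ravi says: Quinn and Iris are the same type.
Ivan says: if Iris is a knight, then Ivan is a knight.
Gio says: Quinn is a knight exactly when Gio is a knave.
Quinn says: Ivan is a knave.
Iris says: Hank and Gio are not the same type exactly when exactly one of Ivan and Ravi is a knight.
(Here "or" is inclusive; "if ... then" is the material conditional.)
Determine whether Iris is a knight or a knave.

Iris is a knight.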